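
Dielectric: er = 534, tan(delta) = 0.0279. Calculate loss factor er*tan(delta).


Loss = 534 * 0.0279 = 14.899

14.899


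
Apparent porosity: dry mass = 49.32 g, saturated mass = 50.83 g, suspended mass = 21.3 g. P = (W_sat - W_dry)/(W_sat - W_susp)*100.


P = (50.83 - 49.32) / (50.83 - 21.3) * 100 = 1.51 / 29.53 * 100 = 5.1%

5.1


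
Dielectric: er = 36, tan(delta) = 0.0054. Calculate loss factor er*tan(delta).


Loss = 36 * 0.0054 = 0.194

0.194


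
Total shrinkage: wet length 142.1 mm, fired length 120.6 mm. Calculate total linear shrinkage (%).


TS = (142.1 - 120.6) / 142.1 * 100 = 15.13%

15.13


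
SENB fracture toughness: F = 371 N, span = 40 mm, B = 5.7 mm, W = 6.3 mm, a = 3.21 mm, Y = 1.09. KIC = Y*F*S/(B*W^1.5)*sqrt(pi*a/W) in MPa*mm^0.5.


KIC = 1.09*371*40/(5.7*6.3^1.5)*sqrt(pi*3.21/6.3) = 227.06

227.06


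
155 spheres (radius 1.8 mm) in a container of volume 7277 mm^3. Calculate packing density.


V_sphere = 4/3*pi*1.8^3 = 24.429 mm^3
Total V = 155*24.429 = 3786.495 mm^3
PD = 3786.495 / 7277 = 0.52

0.52


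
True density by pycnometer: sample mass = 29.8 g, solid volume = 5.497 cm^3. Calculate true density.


TD = 29.8 / 5.497 = 5.421 g/cm^3

5.421


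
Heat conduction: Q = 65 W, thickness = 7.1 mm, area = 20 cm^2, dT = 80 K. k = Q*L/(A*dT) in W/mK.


k = 65*7.1/1000/(20/10000*80) = 2.88 W/mK

2.88


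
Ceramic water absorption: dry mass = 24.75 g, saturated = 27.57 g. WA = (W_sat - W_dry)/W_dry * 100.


WA = (27.57 - 24.75) / 24.75 * 100 = 11.39%

11.39


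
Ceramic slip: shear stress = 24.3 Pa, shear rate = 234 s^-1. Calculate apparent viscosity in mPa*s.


eta = tau/gamma * 1000 = 24.3/234 * 1000 = 103.8 mPa*s

103.8


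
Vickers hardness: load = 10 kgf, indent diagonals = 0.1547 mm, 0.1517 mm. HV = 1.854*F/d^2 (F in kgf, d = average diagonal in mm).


d_avg = (0.1547+0.1517)/2 = 0.1532 mm
HV = 1.854*10/0.1532^2 = 790

790


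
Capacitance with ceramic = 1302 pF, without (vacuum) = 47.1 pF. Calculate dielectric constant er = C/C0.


er = 1302 / 47.1 = 27.64

27.64


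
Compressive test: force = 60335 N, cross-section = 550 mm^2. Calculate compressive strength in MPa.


CS = 60335 / 550 = 109.7 MPa

109.7


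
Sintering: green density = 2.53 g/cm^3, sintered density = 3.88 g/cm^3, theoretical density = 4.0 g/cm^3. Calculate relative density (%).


Relative = 3.88 / 4.0 * 100 = 97.0%

97.0


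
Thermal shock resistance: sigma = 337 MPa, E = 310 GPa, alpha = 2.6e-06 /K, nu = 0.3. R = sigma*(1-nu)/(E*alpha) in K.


R = 337*(1-0.3)/(310*1000*2.6e-06) = 293 K

293


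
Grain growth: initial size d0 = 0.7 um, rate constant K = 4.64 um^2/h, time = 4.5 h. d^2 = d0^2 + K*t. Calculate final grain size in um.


d^2 = 0.7^2 + 4.64*4.5 = 21.37
d = sqrt(21.37) = 4.62 um

4.62


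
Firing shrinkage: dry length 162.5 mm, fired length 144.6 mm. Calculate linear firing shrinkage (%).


FS = (162.5 - 144.6) / 162.5 * 100 = 11.02%

11.02


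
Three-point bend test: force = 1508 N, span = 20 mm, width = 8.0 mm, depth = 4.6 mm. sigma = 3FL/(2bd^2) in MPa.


sigma = 3*1508*20/(2*8.0*4.6^2) = 267.2 MPa

267.2


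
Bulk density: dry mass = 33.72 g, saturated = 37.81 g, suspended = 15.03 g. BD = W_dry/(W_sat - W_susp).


BD = 33.72 / (37.81 - 15.03) = 33.72 / 22.78 = 1.48 g/cm^3

1.48


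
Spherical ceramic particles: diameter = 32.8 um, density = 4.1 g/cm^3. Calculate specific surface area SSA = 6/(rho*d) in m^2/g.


SSA = 6 / (4.1 * 32.8) = 0.045 m^2/g

0.045


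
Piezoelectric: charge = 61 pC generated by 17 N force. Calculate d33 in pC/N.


d33 = 61 / 17 = 3.6 pC/N

3.6


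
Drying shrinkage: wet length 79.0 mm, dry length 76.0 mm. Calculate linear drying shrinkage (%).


DS = (79.0 - 76.0) / 79.0 * 100 = 3.8%

3.8


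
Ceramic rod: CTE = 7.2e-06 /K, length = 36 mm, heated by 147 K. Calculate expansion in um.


dL = 7.2e-06 * 36 * 147 * 1000 = 38.102 um

38.102


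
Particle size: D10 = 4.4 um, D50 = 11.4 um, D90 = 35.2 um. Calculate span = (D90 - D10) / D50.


Span = (35.2 - 4.4) / 11.4 = 30.8 / 11.4 = 2.702

2.702


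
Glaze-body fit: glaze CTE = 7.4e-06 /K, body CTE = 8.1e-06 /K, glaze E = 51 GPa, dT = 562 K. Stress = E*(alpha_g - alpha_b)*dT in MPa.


Stress = 51*1000*(7.4e-06 - 8.1e-06)*562 = -20.1 MPa

-20.1


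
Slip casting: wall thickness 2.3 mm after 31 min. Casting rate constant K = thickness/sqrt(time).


K = 2.3 / sqrt(31) = 2.3 / 5.5678 = 0.413 mm/min^0.5

0.413


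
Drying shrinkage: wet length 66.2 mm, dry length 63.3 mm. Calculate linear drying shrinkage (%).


DS = (66.2 - 63.3) / 66.2 * 100 = 4.38%

4.38


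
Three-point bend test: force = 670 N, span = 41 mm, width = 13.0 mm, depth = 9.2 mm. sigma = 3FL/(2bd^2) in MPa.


sigma = 3*670*41/(2*13.0*9.2^2) = 37.4 MPa

37.4


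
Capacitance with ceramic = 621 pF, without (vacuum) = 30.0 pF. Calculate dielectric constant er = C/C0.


er = 621 / 30.0 = 20.7

20.7


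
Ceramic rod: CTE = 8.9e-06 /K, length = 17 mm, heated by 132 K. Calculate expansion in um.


dL = 8.9e-06 * 17 * 132 * 1000 = 19.972 um

19.972


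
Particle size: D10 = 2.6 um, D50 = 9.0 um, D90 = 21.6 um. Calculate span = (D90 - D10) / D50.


Span = (21.6 - 2.6) / 9.0 = 19.0 / 9.0 = 2.111

2.111


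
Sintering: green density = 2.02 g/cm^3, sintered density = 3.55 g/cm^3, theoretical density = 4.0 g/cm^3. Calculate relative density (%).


Relative = 3.55 / 4.0 * 100 = 88.8%

88.8


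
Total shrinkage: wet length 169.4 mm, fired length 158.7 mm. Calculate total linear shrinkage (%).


TS = (169.4 - 158.7) / 169.4 * 100 = 6.32%

6.32


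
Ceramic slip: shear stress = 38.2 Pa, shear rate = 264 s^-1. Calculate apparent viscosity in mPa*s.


eta = tau/gamma * 1000 = 38.2/264 * 1000 = 144.7 mPa*s

144.7


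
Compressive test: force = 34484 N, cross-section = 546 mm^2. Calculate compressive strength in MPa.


CS = 34484 / 546 = 63.2 MPa

63.2


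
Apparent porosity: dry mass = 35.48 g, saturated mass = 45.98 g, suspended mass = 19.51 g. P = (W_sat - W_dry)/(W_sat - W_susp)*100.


P = (45.98 - 35.48) / (45.98 - 19.51) * 100 = 10.5 / 26.47 * 100 = 39.7%

39.7


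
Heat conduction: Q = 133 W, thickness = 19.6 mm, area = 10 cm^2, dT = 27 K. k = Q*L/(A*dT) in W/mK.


k = 133*19.6/1000/(10/10000*27) = 96.55 W/mK

96.55


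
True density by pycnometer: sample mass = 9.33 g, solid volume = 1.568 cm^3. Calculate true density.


TD = 9.33 / 1.568 = 5.95 g/cm^3

5.95


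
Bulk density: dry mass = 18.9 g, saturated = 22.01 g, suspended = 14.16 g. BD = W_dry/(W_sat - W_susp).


BD = 18.9 / (22.01 - 14.16) = 18.9 / 7.85 = 2.408 g/cm^3

2.408


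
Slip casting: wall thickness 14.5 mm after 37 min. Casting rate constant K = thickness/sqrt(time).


K = 14.5 / sqrt(37) = 14.5 / 6.0828 = 2.384 mm/min^0.5

2.384


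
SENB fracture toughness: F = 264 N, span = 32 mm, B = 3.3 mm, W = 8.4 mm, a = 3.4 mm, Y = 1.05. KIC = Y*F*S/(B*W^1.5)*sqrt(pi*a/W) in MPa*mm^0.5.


KIC = 1.05*264*32/(3.3*8.4^1.5)*sqrt(pi*3.4/8.4) = 124.5

124.5


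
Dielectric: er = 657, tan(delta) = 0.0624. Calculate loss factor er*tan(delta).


Loss = 657 * 0.0624 = 40.997

40.997


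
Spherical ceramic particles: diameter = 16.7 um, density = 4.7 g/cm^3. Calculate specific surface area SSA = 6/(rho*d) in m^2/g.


SSA = 6 / (4.7 * 16.7) = 0.076 m^2/g

0.076


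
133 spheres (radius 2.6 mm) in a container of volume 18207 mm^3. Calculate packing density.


V_sphere = 4/3*pi*2.6^3 = 73.6222 mm^3
Total V = 133*73.6222 = 9791.7526 mm^3
PD = 9791.7526 / 18207 = 0.538

0.538


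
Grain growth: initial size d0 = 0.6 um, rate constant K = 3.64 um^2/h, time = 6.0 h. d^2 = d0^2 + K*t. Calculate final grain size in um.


d^2 = 0.6^2 + 3.64*6.0 = 22.2
d = sqrt(22.2) = 4.71 um

4.71


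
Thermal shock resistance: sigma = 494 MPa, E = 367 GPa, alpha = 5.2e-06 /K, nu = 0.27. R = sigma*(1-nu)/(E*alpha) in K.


R = 494*(1-0.27)/(367*1000*5.2e-06) = 189 K

189


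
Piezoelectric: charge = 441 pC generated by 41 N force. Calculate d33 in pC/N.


d33 = 441 / 41 = 10.8 pC/N

10.8


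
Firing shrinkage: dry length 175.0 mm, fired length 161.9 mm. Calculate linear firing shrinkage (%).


FS = (175.0 - 161.9) / 175.0 * 100 = 7.49%

7.49


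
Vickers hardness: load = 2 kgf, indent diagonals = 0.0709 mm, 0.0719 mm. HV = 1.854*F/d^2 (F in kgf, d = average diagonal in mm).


d_avg = (0.0709+0.0719)/2 = 0.0714 mm
HV = 1.854*2/0.0714^2 = 727

727


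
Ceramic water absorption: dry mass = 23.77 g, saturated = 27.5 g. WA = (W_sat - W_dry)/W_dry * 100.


WA = (27.5 - 23.77) / 23.77 * 100 = 15.69%

15.69


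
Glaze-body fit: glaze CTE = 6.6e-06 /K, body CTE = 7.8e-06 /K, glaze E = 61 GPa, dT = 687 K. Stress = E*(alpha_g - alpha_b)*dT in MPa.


Stress = 61*1000*(6.6e-06 - 7.8e-06)*687 = -50.3 MPa

-50.3


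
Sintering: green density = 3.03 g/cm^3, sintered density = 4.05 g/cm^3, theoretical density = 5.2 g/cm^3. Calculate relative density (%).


Relative = 4.05 / 5.2 * 100 = 77.9%

77.9


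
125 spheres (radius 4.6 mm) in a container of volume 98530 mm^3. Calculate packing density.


V_sphere = 4/3*pi*4.6^3 = 407.7201 mm^3
Total V = 125*407.7201 = 50965.0125 mm^3
PD = 50965.0125 / 98530 = 0.517

0.517


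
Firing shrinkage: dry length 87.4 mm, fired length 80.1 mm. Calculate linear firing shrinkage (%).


FS = (87.4 - 80.1) / 87.4 * 100 = 8.35%

8.35


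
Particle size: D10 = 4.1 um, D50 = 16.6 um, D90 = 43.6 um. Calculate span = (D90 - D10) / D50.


Span = (43.6 - 4.1) / 16.6 = 39.5 / 16.6 = 2.38

2.38


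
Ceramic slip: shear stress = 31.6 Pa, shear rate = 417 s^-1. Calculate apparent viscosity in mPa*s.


eta = tau/gamma * 1000 = 31.6/417 * 1000 = 75.8 mPa*s

75.8


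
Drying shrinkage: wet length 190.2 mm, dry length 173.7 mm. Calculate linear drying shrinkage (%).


DS = (190.2 - 173.7) / 190.2 * 100 = 8.68%

8.68


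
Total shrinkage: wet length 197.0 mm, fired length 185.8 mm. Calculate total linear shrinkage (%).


TS = (197.0 - 185.8) / 197.0 * 100 = 5.69%

5.69


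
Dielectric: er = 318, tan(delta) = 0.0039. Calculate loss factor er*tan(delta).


Loss = 318 * 0.0039 = 1.24

1.24


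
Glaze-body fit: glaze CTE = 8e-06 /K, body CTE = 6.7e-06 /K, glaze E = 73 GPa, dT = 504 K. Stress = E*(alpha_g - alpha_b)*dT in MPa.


Stress = 73*1000*(8e-06 - 6.7e-06)*504 = 47.8 MPa

47.8


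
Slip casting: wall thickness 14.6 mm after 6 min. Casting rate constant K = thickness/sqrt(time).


K = 14.6 / sqrt(6) = 14.6 / 2.4495 = 5.96 mm/min^0.5

5.96


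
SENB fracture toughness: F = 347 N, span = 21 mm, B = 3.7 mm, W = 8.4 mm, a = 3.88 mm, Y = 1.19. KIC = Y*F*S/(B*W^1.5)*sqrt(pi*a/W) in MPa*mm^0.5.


KIC = 1.19*347*21/(3.7*8.4^1.5)*sqrt(pi*3.88/8.4) = 115.96

115.96


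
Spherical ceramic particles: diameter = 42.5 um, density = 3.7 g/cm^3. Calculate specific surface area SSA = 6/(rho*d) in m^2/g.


SSA = 6 / (3.7 * 42.5) = 0.038 m^2/g

0.038


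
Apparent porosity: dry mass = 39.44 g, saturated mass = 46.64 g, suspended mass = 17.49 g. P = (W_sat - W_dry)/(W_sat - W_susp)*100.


P = (46.64 - 39.44) / (46.64 - 17.49) * 100 = 7.2 / 29.15 * 100 = 24.7%

24.7


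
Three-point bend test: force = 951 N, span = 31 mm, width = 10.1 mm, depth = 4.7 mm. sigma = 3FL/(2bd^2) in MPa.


sigma = 3*951*31/(2*10.1*4.7^2) = 198.2 MPa

198.2


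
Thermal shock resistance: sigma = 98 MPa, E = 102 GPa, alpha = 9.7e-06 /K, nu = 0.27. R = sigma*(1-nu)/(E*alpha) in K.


R = 98*(1-0.27)/(102*1000*9.7e-06) = 72 K

72


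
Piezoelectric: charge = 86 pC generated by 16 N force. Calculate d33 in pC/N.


d33 = 86 / 16 = 5.4 pC/N

5.4


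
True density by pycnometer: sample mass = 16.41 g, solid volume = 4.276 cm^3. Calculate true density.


TD = 16.41 / 4.276 = 3.838 g/cm^3

3.838


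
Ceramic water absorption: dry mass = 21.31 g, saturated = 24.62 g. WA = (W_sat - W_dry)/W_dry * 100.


WA = (24.62 - 21.31) / 21.31 * 100 = 15.53%

15.53


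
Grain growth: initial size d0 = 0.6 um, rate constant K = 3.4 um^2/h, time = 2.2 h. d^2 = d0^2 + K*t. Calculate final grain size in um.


d^2 = 0.6^2 + 3.4*2.2 = 7.84
d = sqrt(7.84) = 2.8 um

2.8


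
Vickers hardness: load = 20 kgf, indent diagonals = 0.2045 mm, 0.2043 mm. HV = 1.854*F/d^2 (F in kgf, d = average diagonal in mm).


d_avg = (0.2045+0.2043)/2 = 0.2044 mm
HV = 1.854*20/0.2044^2 = 888

888


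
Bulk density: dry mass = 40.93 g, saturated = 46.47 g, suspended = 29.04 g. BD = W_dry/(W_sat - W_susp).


BD = 40.93 / (46.47 - 29.04) = 40.93 / 17.43 = 2.348 g/cm^3

2.348


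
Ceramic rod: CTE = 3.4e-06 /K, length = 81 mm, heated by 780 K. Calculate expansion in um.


dL = 3.4e-06 * 81 * 780 * 1000 = 214.812 um

214.812


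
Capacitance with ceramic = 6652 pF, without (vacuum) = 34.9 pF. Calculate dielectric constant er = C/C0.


er = 6652 / 34.9 = 190.6

190.6


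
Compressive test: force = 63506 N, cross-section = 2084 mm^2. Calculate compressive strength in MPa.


CS = 63506 / 2084 = 30.5 MPa

30.5


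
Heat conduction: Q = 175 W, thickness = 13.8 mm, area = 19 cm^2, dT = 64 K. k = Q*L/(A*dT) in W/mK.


k = 175*13.8/1000/(19/10000*64) = 19.86 W/mK

19.86


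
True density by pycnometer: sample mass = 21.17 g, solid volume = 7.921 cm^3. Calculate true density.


TD = 21.17 / 7.921 = 2.673 g/cm^3

2.673


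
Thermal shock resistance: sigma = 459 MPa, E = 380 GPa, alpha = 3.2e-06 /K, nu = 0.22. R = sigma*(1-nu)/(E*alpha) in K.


R = 459*(1-0.22)/(380*1000*3.2e-06) = 294 K

294


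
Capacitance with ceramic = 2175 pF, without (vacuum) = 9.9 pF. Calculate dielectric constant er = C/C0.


er = 2175 / 9.9 = 219.7

219.7


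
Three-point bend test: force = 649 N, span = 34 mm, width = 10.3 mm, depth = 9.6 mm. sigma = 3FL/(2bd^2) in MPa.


sigma = 3*649*34/(2*10.3*9.6^2) = 34.9 MPa

34.9


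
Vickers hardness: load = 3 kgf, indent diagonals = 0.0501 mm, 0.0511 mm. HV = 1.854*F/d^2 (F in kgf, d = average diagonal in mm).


d_avg = (0.0501+0.0511)/2 = 0.0506 mm
HV = 1.854*3/0.0506^2 = 2172

2172


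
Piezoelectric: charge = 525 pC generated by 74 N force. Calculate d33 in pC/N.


d33 = 525 / 74 = 7.1 pC/N

7.1


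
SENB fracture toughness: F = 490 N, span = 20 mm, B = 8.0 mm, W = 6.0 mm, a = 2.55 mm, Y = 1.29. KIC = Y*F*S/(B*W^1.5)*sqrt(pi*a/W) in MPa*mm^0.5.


KIC = 1.29*490*20/(8.0*6.0^1.5)*sqrt(pi*2.55/6.0) = 124.24

124.24


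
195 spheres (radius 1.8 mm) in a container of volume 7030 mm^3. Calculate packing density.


V_sphere = 4/3*pi*1.8^3 = 24.429 mm^3
Total V = 195*24.429 = 4763.655 mm^3
PD = 4763.655 / 7030 = 0.678

0.678


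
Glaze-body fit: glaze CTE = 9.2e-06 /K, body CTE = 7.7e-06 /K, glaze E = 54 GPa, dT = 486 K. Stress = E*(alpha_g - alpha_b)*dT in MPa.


Stress = 54*1000*(9.2e-06 - 7.7e-06)*486 = 39.4 MPa

39.4


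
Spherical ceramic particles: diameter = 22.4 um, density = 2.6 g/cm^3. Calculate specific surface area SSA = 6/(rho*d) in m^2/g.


SSA = 6 / (2.6 * 22.4) = 0.103 m^2/g

0.103


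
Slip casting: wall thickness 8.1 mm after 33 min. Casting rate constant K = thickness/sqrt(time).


K = 8.1 / sqrt(33) = 8.1 / 5.7446 = 1.41 mm/min^0.5

1.41


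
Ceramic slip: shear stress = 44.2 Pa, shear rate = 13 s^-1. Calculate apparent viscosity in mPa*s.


eta = tau/gamma * 1000 = 44.2/13 * 1000 = 3400.0 mPa*s

3400.0


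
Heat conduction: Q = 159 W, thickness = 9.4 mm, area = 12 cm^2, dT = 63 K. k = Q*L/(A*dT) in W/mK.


k = 159*9.4/1000/(12/10000*63) = 19.77 W/mK

19.77


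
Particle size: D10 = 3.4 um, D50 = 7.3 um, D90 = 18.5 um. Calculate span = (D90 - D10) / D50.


Span = (18.5 - 3.4) / 7.3 = 15.1 / 7.3 = 2.068

2.068


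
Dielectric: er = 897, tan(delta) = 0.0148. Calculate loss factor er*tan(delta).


Loss = 897 * 0.0148 = 13.276

13.276


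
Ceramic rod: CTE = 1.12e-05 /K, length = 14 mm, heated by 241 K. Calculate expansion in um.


dL = 1.12e-05 * 14 * 241 * 1000 = 37.789 um

37.789


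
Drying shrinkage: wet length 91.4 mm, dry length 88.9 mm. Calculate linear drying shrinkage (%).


DS = (91.4 - 88.9) / 91.4 * 100 = 2.74%

2.74


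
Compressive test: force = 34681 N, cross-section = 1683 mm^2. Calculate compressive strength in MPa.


CS = 34681 / 1683 = 20.6 MPa

20.6


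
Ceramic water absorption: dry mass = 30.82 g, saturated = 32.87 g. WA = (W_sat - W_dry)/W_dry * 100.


WA = (32.87 - 30.82) / 30.82 * 100 = 6.65%

6.65


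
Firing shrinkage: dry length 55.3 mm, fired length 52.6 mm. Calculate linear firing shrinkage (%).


FS = (55.3 - 52.6) / 55.3 * 100 = 4.88%

4.88


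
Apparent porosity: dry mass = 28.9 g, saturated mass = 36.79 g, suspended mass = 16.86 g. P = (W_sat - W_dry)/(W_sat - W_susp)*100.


P = (36.79 - 28.9) / (36.79 - 16.86) * 100 = 7.89 / 19.93 * 100 = 39.6%

39.6


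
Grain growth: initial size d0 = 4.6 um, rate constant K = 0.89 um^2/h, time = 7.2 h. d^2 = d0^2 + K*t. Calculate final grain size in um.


d^2 = 4.6^2 + 0.89*7.2 = 27.568
d = sqrt(27.568) = 5.25 um

5.25


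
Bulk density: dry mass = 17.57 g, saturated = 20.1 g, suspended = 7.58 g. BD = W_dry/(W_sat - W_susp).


BD = 17.57 / (20.1 - 7.58) = 17.57 / 12.52 = 1.403 g/cm^3

1.403


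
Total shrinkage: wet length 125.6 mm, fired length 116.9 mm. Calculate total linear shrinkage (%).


TS = (125.6 - 116.9) / 125.6 * 100 = 6.93%

6.93


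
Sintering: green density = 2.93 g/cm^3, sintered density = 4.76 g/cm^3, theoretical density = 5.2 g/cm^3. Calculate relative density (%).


Relative = 4.76 / 5.2 * 100 = 91.5%

91.5


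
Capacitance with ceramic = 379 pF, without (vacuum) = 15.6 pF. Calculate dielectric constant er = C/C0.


er = 379 / 15.6 = 24.29

24.29


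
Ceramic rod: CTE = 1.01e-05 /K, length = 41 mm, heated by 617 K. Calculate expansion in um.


dL = 1.01e-05 * 41 * 617 * 1000 = 255.5 um

255.5


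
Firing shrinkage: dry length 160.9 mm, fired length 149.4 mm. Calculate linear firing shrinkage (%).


FS = (160.9 - 149.4) / 160.9 * 100 = 7.15%

7.15


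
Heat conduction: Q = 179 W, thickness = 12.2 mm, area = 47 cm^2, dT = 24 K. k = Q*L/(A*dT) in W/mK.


k = 179*12.2/1000/(47/10000*24) = 19.36 W/mK

19.36


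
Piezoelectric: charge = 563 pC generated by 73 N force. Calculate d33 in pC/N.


d33 = 563 / 73 = 7.7 pC/N

7.7


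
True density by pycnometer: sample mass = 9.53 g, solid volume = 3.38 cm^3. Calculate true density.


TD = 9.53 / 3.38 = 2.82 g/cm^3

2.82


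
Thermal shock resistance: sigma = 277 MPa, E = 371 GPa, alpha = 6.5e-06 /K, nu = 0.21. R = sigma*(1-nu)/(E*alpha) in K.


R = 277*(1-0.21)/(371*1000*6.5e-06) = 91 K

91


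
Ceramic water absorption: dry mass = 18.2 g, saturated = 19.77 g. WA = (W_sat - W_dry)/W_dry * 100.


WA = (19.77 - 18.2) / 18.2 * 100 = 8.63%

8.63


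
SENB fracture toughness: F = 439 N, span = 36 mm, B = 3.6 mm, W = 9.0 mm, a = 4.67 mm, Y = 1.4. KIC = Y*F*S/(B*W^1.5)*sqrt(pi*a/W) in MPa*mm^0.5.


KIC = 1.4*439*36/(3.6*9.0^1.5)*sqrt(pi*4.67/9.0) = 290.63

290.63


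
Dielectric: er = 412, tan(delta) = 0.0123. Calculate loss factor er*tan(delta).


Loss = 412 * 0.0123 = 5.068

5.068


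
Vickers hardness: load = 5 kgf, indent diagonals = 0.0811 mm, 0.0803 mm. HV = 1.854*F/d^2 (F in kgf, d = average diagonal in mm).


d_avg = (0.0811+0.0803)/2 = 0.0807 mm
HV = 1.854*5/0.0807^2 = 1423

1423


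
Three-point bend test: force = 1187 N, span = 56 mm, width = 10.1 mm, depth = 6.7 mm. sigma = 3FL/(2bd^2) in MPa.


sigma = 3*1187*56/(2*10.1*6.7^2) = 219.9 MPa

219.9


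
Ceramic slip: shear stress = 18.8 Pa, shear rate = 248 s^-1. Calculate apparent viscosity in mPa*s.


eta = tau/gamma * 1000 = 18.8/248 * 1000 = 75.8 mPa*s

75.8


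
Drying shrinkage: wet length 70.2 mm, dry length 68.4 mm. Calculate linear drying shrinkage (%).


DS = (70.2 - 68.4) / 70.2 * 100 = 2.56%

2.56


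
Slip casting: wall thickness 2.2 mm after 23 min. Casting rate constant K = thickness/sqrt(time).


K = 2.2 / sqrt(23) = 2.2 / 4.7958 = 0.459 mm/min^0.5

0.459


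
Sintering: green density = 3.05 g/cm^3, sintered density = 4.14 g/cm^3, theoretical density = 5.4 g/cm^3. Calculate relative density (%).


Relative = 4.14 / 5.4 * 100 = 76.7%

76.7


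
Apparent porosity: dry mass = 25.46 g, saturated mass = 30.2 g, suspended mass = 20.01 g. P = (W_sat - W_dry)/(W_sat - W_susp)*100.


P = (30.2 - 25.46) / (30.2 - 20.01) * 100 = 4.74 / 10.19 * 100 = 46.5%

46.5


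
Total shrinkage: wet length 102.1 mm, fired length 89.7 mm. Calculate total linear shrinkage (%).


TS = (102.1 - 89.7) / 102.1 * 100 = 12.14%

12.14


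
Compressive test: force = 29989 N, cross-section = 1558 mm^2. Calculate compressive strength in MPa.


CS = 29989 / 1558 = 19.2 MPa

19.2


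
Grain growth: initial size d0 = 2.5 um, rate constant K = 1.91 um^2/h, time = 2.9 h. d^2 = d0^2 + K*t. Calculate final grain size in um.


d^2 = 2.5^2 + 1.91*2.9 = 11.789
d = sqrt(11.789) = 3.43 um

3.43


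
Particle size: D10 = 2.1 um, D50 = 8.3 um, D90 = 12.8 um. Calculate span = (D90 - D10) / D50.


Span = (12.8 - 2.1) / 8.3 = 10.7 / 8.3 = 1.289

1.289


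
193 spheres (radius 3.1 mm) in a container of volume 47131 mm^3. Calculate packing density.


V_sphere = 4/3*pi*3.1^3 = 124.7882 mm^3
Total V = 193*124.7882 = 24084.1226 mm^3
PD = 24084.1226 / 47131 = 0.511

0.511


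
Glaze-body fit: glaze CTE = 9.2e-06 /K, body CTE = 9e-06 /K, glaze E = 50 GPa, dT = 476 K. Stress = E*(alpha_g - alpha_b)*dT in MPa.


Stress = 50*1000*(9.2e-06 - 9e-06)*476 = 4.8 MPa

4.8


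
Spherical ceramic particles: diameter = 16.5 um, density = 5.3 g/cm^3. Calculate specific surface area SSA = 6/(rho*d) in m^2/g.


SSA = 6 / (5.3 * 16.5) = 0.069 m^2/g

0.069


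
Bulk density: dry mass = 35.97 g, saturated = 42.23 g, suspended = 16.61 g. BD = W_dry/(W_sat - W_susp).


BD = 35.97 / (42.23 - 16.61) = 35.97 / 25.62 = 1.404 g/cm^3

1.404


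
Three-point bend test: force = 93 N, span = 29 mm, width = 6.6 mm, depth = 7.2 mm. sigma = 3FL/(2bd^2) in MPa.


sigma = 3*93*29/(2*6.6*7.2^2) = 11.8 MPa

11.8


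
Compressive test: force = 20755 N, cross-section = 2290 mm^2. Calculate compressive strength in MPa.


CS = 20755 / 2290 = 9.1 MPa

9.1


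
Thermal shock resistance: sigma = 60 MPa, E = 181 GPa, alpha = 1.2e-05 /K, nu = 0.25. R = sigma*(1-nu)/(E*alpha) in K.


R = 60*(1-0.25)/(181*1000*1.2e-05) = 21 K

21


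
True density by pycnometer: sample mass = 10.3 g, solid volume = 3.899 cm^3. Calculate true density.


TD = 10.3 / 3.899 = 2.642 g/cm^3

2.642


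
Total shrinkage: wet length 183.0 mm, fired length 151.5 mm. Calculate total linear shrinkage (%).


TS = (183.0 - 151.5) / 183.0 * 100 = 17.21%

17.21


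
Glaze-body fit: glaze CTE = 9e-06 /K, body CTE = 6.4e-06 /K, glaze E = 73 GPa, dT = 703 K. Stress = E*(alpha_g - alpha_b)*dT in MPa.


Stress = 73*1000*(9e-06 - 6.4e-06)*703 = 133.4 MPa

133.4


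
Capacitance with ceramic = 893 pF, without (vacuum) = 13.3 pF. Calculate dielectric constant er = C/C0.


er = 893 / 13.3 = 67.14

67.14


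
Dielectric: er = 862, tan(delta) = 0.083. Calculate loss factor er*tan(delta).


Loss = 862 * 0.083 = 71.546

71.546


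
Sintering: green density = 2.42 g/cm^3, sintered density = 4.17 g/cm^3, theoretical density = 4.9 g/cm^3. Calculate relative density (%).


Relative = 4.17 / 4.9 * 100 = 85.1%

85.1


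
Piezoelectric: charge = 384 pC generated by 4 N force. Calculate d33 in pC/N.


d33 = 384 / 4 = 96.0 pC/N

96.0


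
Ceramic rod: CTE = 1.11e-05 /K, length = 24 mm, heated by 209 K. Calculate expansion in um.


dL = 1.11e-05 * 24 * 209 * 1000 = 55.678 um

55.678


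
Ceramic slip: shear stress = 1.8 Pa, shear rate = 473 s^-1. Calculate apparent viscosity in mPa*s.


eta = tau/gamma * 1000 = 1.8/473 * 1000 = 3.8 mPa*s

3.8


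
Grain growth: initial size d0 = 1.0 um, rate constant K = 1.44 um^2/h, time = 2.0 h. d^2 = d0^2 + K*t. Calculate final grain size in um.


d^2 = 1.0^2 + 1.44*2.0 = 3.88
d = sqrt(3.88) = 1.97 um

1.97


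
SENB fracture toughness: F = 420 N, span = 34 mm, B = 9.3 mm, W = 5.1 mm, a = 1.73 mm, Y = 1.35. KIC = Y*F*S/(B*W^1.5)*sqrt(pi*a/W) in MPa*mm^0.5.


KIC = 1.35*420*34/(9.3*5.1^1.5)*sqrt(pi*1.73/5.1) = 185.8

185.8


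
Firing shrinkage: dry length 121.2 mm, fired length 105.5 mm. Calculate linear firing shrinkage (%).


FS = (121.2 - 105.5) / 121.2 * 100 = 12.95%

12.95


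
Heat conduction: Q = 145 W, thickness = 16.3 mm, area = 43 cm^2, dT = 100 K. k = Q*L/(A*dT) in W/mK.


k = 145*16.3/1000/(43/10000*100) = 5.5 W/mK

5.5


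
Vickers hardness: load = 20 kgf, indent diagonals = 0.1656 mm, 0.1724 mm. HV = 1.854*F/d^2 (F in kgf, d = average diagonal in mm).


d_avg = (0.1656+0.1724)/2 = 0.169 mm
HV = 1.854*20/0.169^2 = 1298

1298


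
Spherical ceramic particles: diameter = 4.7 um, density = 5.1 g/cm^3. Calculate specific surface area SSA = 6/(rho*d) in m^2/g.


SSA = 6 / (5.1 * 4.7) = 0.25 m^2/g

0.25


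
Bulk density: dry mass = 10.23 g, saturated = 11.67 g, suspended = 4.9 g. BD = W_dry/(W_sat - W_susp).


BD = 10.23 / (11.67 - 4.9) = 10.23 / 6.77 = 1.511 g/cm^3

1.511


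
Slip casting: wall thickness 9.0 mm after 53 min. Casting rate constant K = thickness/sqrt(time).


K = 9.0 / sqrt(53) = 9.0 / 7.2801 = 1.236 mm/min^0.5

1.236


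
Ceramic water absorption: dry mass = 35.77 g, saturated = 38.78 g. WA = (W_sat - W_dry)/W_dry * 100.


WA = (38.78 - 35.77) / 35.77 * 100 = 8.41%

8.41


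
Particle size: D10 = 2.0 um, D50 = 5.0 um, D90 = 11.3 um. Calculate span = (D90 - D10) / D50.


Span = (11.3 - 2.0) / 5.0 = 9.3 / 5.0 = 1.86

1.86


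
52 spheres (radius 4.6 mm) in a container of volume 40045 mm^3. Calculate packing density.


V_sphere = 4/3*pi*4.6^3 = 407.7201 mm^3
Total V = 52*407.7201 = 21201.4452 mm^3
PD = 21201.4452 / 40045 = 0.529

0.529


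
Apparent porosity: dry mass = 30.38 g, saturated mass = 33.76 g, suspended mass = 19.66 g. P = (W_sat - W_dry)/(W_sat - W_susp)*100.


P = (33.76 - 30.38) / (33.76 - 19.66) * 100 = 3.38 / 14.1 * 100 = 24.0%

24.0


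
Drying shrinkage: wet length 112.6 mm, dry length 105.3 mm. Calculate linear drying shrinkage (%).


DS = (112.6 - 105.3) / 112.6 * 100 = 6.48%

6.48


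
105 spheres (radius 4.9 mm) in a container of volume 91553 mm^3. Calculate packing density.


V_sphere = 4/3*pi*4.9^3 = 492.807 mm^3
Total V = 105*492.807 = 51744.735 mm^3
PD = 51744.735 / 91553 = 0.565

0.565


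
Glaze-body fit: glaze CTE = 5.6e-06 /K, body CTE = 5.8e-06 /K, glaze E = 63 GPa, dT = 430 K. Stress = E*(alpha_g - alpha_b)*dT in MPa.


Stress = 63*1000*(5.6e-06 - 5.8e-06)*430 = -5.4 MPa

-5.4


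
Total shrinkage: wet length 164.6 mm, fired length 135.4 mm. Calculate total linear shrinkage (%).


TS = (164.6 - 135.4) / 164.6 * 100 = 17.74%

17.74


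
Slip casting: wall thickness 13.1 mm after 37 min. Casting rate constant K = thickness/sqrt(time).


K = 13.1 / sqrt(37) = 13.1 / 6.0828 = 2.154 mm/min^0.5

2.154


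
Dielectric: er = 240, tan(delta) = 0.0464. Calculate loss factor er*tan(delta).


Loss = 240 * 0.0464 = 11.136

11.136


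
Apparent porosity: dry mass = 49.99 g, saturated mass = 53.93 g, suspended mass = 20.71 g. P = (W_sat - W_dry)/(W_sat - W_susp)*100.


P = (53.93 - 49.99) / (53.93 - 20.71) * 100 = 3.94 / 33.22 * 100 = 11.9%

11.9


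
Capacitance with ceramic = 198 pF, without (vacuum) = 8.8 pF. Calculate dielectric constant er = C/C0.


er = 198 / 8.8 = 22.5

22.5


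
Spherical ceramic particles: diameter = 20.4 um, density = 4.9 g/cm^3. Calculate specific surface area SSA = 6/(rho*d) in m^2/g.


SSA = 6 / (4.9 * 20.4) = 0.06 m^2/g

0.06


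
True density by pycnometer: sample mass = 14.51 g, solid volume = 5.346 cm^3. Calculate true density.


TD = 14.51 / 5.346 = 2.714 g/cm^3

2.714


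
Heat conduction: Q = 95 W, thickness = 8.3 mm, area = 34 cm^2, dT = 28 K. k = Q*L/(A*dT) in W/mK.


k = 95*8.3/1000/(34/10000*28) = 8.28 W/mK

8.28


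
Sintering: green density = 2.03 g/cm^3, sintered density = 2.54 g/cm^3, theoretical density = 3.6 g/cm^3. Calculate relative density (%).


Relative = 2.54 / 3.6 * 100 = 70.6%

70.6


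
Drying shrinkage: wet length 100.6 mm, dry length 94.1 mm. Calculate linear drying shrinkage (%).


DS = (100.6 - 94.1) / 100.6 * 100 = 6.46%

6.46


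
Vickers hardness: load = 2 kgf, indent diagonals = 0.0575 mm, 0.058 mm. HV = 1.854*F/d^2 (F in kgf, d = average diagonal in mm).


d_avg = (0.0575+0.058)/2 = 0.05775 mm
HV = 1.854*2/0.05775^2 = 1112

1112


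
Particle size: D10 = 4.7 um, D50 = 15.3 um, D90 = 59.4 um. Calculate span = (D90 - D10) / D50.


Span = (59.4 - 4.7) / 15.3 = 54.7 / 15.3 = 3.575

3.575


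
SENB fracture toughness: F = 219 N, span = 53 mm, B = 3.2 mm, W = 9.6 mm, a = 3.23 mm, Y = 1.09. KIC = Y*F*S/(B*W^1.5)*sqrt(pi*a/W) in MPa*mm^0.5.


KIC = 1.09*219*53/(3.2*9.6^1.5)*sqrt(pi*3.23/9.6) = 136.66

136.66


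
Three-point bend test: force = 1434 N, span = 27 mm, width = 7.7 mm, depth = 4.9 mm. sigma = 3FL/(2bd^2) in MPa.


sigma = 3*1434*27/(2*7.7*4.9^2) = 314.1 MPa

314.1


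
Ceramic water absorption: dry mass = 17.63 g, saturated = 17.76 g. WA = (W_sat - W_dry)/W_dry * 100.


WA = (17.76 - 17.63) / 17.63 * 100 = 0.74%

0.74


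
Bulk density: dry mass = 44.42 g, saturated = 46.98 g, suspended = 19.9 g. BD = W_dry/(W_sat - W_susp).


BD = 44.42 / (46.98 - 19.9) = 44.42 / 27.08 = 1.64 g/cm^3

1.64


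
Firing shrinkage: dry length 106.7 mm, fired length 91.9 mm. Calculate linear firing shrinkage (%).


FS = (106.7 - 91.9) / 106.7 * 100 = 13.87%

13.87


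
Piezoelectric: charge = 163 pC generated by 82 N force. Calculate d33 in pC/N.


d33 = 163 / 82 = 2.0 pC/N

2.0


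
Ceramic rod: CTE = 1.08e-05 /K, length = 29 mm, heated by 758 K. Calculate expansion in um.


dL = 1.08e-05 * 29 * 758 * 1000 = 237.406 um

237.406


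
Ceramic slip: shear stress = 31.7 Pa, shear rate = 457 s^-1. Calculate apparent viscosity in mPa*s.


eta = tau/gamma * 1000 = 31.7/457 * 1000 = 69.4 mPa*s

69.4


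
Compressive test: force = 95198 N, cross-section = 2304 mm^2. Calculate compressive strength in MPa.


CS = 95198 / 2304 = 41.3 MPa

41.3


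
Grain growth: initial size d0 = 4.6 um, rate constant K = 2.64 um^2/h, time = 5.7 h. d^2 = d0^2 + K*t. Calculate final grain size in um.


d^2 = 4.6^2 + 2.64*5.7 = 36.208
d = sqrt(36.208) = 6.02 um

6.02


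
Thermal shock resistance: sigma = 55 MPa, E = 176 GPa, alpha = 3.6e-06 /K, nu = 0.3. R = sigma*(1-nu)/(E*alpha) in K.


R = 55*(1-0.3)/(176*1000*3.6e-06) = 61 K

61


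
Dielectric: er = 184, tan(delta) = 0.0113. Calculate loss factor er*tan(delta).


Loss = 184 * 0.0113 = 2.079

2.079


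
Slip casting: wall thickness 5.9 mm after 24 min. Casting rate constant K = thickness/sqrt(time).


K = 5.9 / sqrt(24) = 5.9 / 4.899 = 1.204 mm/min^0.5

1.204


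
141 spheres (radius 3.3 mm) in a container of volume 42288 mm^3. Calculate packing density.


V_sphere = 4/3*pi*3.3^3 = 150.5326 mm^3
Total V = 141*150.5326 = 21225.0966 mm^3
PD = 21225.0966 / 42288 = 0.502

0.502


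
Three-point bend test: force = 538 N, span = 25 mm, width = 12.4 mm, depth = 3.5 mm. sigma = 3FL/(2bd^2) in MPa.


sigma = 3*538*25/(2*12.4*3.5^2) = 132.8 MPa

132.8


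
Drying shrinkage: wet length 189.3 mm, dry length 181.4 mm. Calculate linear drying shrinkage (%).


DS = (189.3 - 181.4) / 189.3 * 100 = 4.17%

4.17


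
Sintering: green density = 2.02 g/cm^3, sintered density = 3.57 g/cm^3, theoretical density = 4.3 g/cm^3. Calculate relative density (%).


Relative = 3.57 / 4.3 * 100 = 83.0%

83.0


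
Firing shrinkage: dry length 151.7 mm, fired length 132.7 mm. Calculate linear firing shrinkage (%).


FS = (151.7 - 132.7) / 151.7 * 100 = 12.52%

12.52


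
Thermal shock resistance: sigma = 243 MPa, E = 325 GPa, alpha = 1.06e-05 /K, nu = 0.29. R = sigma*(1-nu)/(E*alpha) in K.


R = 243*(1-0.29)/(325*1000*1.06e-05) = 50 K

50


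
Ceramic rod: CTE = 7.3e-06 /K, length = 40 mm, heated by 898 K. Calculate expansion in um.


dL = 7.3e-06 * 40 * 898 * 1000 = 262.216 um

262.216


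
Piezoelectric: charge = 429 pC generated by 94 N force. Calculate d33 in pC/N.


d33 = 429 / 94 = 4.6 pC/N

4.6


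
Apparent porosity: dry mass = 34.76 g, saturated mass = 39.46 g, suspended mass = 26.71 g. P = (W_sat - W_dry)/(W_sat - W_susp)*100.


P = (39.46 - 34.76) / (39.46 - 26.71) * 100 = 4.7 / 12.75 * 100 = 36.9%

36.9


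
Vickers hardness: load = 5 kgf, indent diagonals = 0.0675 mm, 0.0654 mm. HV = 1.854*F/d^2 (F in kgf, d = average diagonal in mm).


d_avg = (0.0675+0.0654)/2 = 0.06645 mm
HV = 1.854*5/0.06645^2 = 2099

2099


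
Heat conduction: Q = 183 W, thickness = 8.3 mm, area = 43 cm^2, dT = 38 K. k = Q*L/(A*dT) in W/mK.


k = 183*8.3/1000/(43/10000*38) = 9.3 W/mK

9.3


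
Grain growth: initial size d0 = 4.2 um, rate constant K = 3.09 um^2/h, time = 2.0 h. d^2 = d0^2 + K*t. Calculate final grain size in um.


d^2 = 4.2^2 + 3.09*2.0 = 23.82
d = sqrt(23.82) = 4.88 um

4.88


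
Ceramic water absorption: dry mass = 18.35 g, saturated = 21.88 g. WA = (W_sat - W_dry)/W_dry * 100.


WA = (21.88 - 18.35) / 18.35 * 100 = 19.24%

19.24


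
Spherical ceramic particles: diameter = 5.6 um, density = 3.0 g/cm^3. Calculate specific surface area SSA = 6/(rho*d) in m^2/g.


SSA = 6 / (3.0 * 5.6) = 0.357 m^2/g

0.357


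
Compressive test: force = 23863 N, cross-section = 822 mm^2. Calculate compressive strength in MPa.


CS = 23863 / 822 = 29.0 MPa

29.0


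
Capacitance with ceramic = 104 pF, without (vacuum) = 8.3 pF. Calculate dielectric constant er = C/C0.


er = 104 / 8.3 = 12.53

12.53


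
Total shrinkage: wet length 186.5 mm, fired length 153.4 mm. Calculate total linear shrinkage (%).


TS = (186.5 - 153.4) / 186.5 * 100 = 17.75%

17.75


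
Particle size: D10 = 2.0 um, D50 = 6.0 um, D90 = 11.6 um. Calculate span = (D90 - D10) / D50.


Span = (11.6 - 2.0) / 6.0 = 9.6 / 6.0 = 1.6

1.6


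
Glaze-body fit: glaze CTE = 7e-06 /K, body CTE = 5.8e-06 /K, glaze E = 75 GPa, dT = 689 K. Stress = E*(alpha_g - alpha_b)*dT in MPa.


Stress = 75*1000*(7e-06 - 5.8e-06)*689 = 62.0 MPa

62.0


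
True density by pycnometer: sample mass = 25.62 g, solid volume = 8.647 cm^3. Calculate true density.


TD = 25.62 / 8.647 = 2.963 g/cm^3

2.963


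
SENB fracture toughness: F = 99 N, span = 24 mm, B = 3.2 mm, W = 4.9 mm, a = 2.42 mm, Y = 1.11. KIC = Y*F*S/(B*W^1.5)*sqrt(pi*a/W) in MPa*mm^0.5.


KIC = 1.11*99*24/(3.2*4.9^1.5)*sqrt(pi*2.42/4.9) = 94.65

94.65


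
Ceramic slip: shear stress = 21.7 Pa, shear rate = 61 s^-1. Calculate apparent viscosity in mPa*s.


eta = tau/gamma * 1000 = 21.7/61 * 1000 = 355.7 mPa*s

355.7


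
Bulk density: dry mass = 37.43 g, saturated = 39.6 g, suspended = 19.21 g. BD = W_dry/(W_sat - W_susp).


BD = 37.43 / (39.6 - 19.21) = 37.43 / 20.39 = 1.836 g/cm^3

1.836


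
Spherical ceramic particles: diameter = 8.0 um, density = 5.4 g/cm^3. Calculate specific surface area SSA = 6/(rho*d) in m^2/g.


SSA = 6 / (5.4 * 8.0) = 0.139 m^2/g

0.139


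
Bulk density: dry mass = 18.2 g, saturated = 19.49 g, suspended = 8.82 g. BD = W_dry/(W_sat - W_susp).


BD = 18.2 / (19.49 - 8.82) = 18.2 / 10.67 = 1.706 g/cm^3

1.706


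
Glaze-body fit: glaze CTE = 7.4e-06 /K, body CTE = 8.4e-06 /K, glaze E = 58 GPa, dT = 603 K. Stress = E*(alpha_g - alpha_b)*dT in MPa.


Stress = 58*1000*(7.4e-06 - 8.4e-06)*603 = -35.0 MPa

-35.0


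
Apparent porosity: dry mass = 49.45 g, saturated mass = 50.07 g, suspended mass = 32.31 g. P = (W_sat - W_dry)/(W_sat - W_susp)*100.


P = (50.07 - 49.45) / (50.07 - 32.31) * 100 = 0.62 / 17.76 * 100 = 3.5%

3.5


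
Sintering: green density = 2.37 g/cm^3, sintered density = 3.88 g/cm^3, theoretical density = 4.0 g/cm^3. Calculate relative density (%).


Relative = 3.88 / 4.0 * 100 = 97.0%

97.0


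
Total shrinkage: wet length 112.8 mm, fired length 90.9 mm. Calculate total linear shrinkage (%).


TS = (112.8 - 90.9) / 112.8 * 100 = 19.41%

19.41


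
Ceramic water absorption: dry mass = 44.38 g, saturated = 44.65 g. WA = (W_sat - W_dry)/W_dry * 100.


WA = (44.65 - 44.38) / 44.38 * 100 = 0.61%

0.61


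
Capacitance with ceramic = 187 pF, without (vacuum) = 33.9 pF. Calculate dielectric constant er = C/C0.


er = 187 / 33.9 = 5.52

5.52


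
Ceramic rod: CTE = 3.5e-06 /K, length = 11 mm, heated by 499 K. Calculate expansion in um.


dL = 3.5e-06 * 11 * 499 * 1000 = 19.212 um

19.212


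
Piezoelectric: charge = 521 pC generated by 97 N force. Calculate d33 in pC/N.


d33 = 521 / 97 = 5.4 pC/N

5.4


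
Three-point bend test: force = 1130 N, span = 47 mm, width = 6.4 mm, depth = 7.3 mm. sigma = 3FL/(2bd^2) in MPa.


sigma = 3*1130*47/(2*6.4*7.3^2) = 233.6 MPa

233.6


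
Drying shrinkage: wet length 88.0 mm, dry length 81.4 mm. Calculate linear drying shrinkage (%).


DS = (88.0 - 81.4) / 88.0 * 100 = 7.5%

7.5


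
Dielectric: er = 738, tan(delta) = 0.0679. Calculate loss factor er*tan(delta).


Loss = 738 * 0.0679 = 50.11

50.11


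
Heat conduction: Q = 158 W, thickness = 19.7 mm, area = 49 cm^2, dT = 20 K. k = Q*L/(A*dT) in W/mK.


k = 158*19.7/1000/(49/10000*20) = 31.76 W/mK

31.76


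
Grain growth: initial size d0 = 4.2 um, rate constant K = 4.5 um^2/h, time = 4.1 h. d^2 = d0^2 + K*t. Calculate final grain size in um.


d^2 = 4.2^2 + 4.5*4.1 = 36.09
d = sqrt(36.09) = 6.01 um

6.01


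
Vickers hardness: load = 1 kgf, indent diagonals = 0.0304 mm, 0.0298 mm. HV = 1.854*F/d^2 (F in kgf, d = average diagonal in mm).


d_avg = (0.0304+0.0298)/2 = 0.0301 mm
HV = 1.854*1/0.0301^2 = 2046

2046


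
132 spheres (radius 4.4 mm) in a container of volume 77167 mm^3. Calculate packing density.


V_sphere = 4/3*pi*4.4^3 = 356.8179 mm^3
Total V = 132*356.8179 = 47099.9628 mm^3
PD = 47099.9628 / 77167 = 0.61

0.61


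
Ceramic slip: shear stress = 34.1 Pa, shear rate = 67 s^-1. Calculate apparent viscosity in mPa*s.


eta = tau/gamma * 1000 = 34.1/67 * 1000 = 509.0 mPa*s

509.0


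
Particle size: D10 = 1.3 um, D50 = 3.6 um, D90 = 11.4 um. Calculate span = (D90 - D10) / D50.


Span = (11.4 - 1.3) / 3.6 = 10.1 / 3.6 = 2.806

2.806


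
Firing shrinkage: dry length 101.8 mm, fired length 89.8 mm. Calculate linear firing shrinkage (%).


FS = (101.8 - 89.8) / 101.8 * 100 = 11.79%

11.79


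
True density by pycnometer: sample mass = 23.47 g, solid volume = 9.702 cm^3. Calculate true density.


TD = 23.47 / 9.702 = 2.419 g/cm^3

2.419


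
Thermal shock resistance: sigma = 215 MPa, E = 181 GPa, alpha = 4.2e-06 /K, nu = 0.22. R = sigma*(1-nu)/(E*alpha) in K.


R = 215*(1-0.22)/(181*1000*4.2e-06) = 221 K

221


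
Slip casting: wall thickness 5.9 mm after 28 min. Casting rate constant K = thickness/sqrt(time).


K = 5.9 / sqrt(28) = 5.9 / 5.2915 = 1.115 mm/min^0.5

1.115


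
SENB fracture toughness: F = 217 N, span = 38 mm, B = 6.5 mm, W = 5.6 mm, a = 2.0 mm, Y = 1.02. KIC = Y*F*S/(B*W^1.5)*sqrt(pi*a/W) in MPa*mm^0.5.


KIC = 1.02*217*38/(6.5*5.6^1.5)*sqrt(pi*2.0/5.6) = 103.43

103.43
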